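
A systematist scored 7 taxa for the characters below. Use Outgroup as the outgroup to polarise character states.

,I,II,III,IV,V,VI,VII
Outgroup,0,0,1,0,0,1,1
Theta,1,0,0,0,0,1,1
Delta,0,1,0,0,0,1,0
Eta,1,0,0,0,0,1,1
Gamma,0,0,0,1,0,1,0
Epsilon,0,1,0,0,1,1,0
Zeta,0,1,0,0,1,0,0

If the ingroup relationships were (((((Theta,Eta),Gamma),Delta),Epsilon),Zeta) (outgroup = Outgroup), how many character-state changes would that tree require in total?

10

Map each character onto (((((Theta,Eta),Gamma),Delta),Epsilon),Zeta) (rooted by Outgroup) and count the minimum state changes it requires (Fitch parsimony):
I: 1; II: 2; III: 1; IV: 1; V: 2; VI: 1; VII: 2.
Total tree length = 10.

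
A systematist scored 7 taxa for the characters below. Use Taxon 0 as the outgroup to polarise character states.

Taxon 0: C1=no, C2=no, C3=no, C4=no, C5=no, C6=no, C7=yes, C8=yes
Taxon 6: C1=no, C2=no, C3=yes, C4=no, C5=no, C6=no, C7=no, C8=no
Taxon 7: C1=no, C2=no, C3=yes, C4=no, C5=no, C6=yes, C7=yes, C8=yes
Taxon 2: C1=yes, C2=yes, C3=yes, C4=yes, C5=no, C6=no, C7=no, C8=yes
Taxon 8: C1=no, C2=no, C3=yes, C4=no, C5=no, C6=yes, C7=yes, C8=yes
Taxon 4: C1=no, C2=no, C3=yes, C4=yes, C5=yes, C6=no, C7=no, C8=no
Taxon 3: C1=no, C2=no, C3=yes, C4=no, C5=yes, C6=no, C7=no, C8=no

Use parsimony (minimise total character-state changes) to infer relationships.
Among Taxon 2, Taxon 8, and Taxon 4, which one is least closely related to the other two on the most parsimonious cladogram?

Character polarity is set by the outgroup: the derived state is whichever differs from the outgroup's state, so for C7, C8 the derived state is 'no', and for the remaining characters it is 'yes'.
C1: derived state 'yes' in Taxon 2 only — an autapomorphy, so it tells us nothing about relationships among taxa.
C2: derived state 'yes' in Taxon 2 only — an autapomorphy, so it tells us nothing about relationships among taxa.
All ingroup taxa share the derived state 'yes' for C3; it defines the ingroup but does not resolve relationships within it.
C4 (state 'yes') occurs in Taxon 2 and Taxon 4 but conflicts with the nesting implied by the other characters — most parsimoniously interpreted as homoplasy.
Only Taxon 3 and Taxon 4 show the derived state 'yes' for C5, supporting them as a clade.
C6 (derived state 'yes') is shared by Taxon 7 and Taxon 8 — a synapomorphy uniting that clade.
Only Taxon 2, Taxon 3, Taxon 4, and Taxon 6 show the derived state 'no' for C7, supporting them as a clade.
Only Taxon 3, Taxon 4, and Taxon 6 show the derived state 'no' for C8, supporting them as a clade.
Most parsimonious ingroup topology: (((Taxon 6,(Taxon 4,Taxon 3)),Taxon 2),(Taxon 7,Taxon 8)).
Taxon 2 and Taxon 4 share a more recent common ancestor with each other than either does with Taxon 8, so Taxon 8 is the least closely related of the three.

Taxon 8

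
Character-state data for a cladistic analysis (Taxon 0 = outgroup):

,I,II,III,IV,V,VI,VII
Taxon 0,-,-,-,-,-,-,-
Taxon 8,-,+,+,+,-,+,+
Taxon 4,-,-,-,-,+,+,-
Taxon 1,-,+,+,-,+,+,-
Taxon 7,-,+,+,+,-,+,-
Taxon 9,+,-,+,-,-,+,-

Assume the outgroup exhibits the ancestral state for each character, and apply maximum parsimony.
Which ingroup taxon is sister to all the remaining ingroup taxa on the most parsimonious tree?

The outgroup has state '-' for every character, so '+' is the derived state throughout.
I (derived state '+') is unique to Taxon 9 (autapomorphy; uninformative for grouping).
Only Taxon 1, Taxon 7, and Taxon 8 show the derived state '+' for II, supporting them as a clade.
Only Taxon 1, Taxon 7, Taxon 8, and Taxon 9 show the derived state '+' for III, supporting them as a clade.
Only Taxon 7 and Taxon 8 show the derived state '+' for IV, supporting them as a clade.
V (state '+') occurs in Taxon 1 and Taxon 4 but conflicts with the nesting implied by the other characters — most parsimoniously interpreted as homoplasy.
All ingroup taxa share the derived state '+' for VI; it defines the ingroup but does not resolve relationships within it.
VII (derived state '+') is unique to Taxon 8 (autapomorphy; uninformative for grouping).
Most parsimonious ingroup topology: ((((Taxon 7,Taxon 8),Taxon 1),Taxon 9),Taxon 4).
Taxon 4 is sister to the clade containing all other ingroup taxa, so it is the earliest-diverging (most basal) ingroup lineage.

Taxon 4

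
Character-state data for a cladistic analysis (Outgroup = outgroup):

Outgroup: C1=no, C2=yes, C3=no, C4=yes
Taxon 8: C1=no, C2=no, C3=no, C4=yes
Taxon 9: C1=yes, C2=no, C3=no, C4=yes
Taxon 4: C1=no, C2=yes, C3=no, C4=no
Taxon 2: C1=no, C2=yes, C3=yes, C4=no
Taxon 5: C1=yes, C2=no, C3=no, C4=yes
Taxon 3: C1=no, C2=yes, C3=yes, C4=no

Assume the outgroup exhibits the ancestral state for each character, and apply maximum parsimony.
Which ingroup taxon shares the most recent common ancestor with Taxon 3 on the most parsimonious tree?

Character polarity is set by the outgroup: the derived state is whichever differs from the outgroup's state, so for C2, C4 the derived state is 'no', and for the remaining characters it is 'yes'.
Only Taxon 5 and Taxon 9 show the derived state 'yes' for C1, supporting them as a clade.
C2: derived state 'no' in Taxon 5, Taxon 8, and Taxon 9 only — synapomorphy for {Taxon 5, Taxon 8, Taxon 9}.
Only Taxon 2 and Taxon 3 show the derived state 'yes' for C3, supporting them as a clade.
Only Taxon 2, Taxon 3, and Taxon 4 show the derived state 'no' for C4, supporting them as a clade.
Most parsimonious ingroup topology: ((Taxon 8,(Taxon 9,Taxon 5)),(Taxon 4,(Taxon 2,Taxon 3))).
Taxon 3 and Taxon 2 form a cherry on this tree, so they are sister taxa.

Taxon 2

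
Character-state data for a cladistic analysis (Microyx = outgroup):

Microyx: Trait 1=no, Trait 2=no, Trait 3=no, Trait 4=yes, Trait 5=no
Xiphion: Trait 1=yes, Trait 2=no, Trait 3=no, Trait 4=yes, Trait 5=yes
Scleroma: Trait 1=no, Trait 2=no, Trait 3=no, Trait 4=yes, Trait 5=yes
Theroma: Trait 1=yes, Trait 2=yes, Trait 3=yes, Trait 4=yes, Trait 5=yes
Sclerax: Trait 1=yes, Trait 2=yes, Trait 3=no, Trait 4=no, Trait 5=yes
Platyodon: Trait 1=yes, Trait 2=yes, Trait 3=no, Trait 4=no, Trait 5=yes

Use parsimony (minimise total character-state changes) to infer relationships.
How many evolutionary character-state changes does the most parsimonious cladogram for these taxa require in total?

5

Character polarity is set by the outgroup: the derived state is whichever differs from the outgroup's state, so for Trait 4 the derived state is 'no', and for the remaining characters it is 'yes'.
Trait 1 (derived state 'yes') is shared by Platyodon, Sclerax, Theroma, and Xiphion — a synapomorphy uniting that clade.
Trait 2: derived state 'yes' in Platyodon, Sclerax, and Theroma only — synapomorphy for {Platyodon, Sclerax, Theroma}.
Trait 3: derived state 'yes' in Theroma only — an autapomorphy, so it tells us nothing about relationships among taxa.
Trait 4 (derived state 'no') is shared by Platyodon and Sclerax — a synapomorphy uniting that clade.
Trait 5 (derived state 'yes') is shared by all ingroup taxa — unites the whole ingroup.
Most parsimonious ingroup topology: ((Xiphion,(Theroma,(Sclerax,Platyodon))),Scleroma).
Changes per character on this tree: Trait 1: 1; Trait 2: 1; Trait 3: 1; Trait 4: 1; Trait 5: 1.
Total = 5.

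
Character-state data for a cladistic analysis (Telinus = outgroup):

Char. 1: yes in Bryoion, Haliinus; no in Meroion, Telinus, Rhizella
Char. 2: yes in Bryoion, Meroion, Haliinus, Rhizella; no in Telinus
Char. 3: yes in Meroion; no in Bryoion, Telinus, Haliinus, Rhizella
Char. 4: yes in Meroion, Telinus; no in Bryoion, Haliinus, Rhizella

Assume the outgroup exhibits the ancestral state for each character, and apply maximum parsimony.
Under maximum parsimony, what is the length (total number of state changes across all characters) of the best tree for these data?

4

Character polarity is set by the outgroup: the derived state is whichever differs from the outgroup's state, so for Char. 4 the derived state is 'no', and for the remaining characters it is 'yes'.
Char. 1: derived state 'yes' in Bryoion and Haliinus only — synapomorphy for {Bryoion, Haliinus}.
Char. 2 (derived state 'yes') is shared by all ingroup taxa — unites the whole ingroup.
Char. 3 (derived state 'yes') is unique to Meroion (autapomorphy; uninformative for grouping).
Only Bryoion, Haliinus, and Rhizella show the derived state 'no' for Char. 4, supporting them as a clade.
Most parsimonious ingroup topology: (Meroion,((Haliinus,Bryoion),Rhizella)).
Changes per character on this tree: Char. 1: 1; Char. 2: 1; Char. 3: 1; Char. 4: 1.
Total = 4.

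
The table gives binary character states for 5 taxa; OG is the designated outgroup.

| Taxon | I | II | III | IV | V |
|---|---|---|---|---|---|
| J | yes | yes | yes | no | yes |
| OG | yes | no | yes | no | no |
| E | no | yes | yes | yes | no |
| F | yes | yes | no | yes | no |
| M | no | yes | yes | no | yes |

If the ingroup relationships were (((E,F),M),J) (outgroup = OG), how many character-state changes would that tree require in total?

7

Map each character onto (((E,F),M),J) (rooted by OG) and count the minimum state changes it requires (Fitch parsimony):
I: 2; II: 1; III: 1; IV: 1; V: 2.
Total tree length = 7.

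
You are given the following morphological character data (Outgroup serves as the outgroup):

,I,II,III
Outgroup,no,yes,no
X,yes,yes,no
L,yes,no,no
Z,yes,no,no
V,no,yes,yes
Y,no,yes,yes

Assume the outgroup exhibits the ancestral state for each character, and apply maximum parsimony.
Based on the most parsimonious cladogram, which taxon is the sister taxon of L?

Z

Character polarity is set by the outgroup: the derived state is whichever differs from the outgroup's state, so for II the derived state is 'no', and for the remaining characters it is 'yes'.
Only L, X, and Z show the derived state 'yes' for I, supporting them as a clade.
Only L and Z show the derived state 'no' for II, supporting them as a clade.
Only V and Y show the derived state 'yes' for III, supporting them as a clade.
Most parsimonious ingroup topology: ((X,(L,Z)),(V,Y)).
L and Z form a cherry on this tree, so they are sister taxa.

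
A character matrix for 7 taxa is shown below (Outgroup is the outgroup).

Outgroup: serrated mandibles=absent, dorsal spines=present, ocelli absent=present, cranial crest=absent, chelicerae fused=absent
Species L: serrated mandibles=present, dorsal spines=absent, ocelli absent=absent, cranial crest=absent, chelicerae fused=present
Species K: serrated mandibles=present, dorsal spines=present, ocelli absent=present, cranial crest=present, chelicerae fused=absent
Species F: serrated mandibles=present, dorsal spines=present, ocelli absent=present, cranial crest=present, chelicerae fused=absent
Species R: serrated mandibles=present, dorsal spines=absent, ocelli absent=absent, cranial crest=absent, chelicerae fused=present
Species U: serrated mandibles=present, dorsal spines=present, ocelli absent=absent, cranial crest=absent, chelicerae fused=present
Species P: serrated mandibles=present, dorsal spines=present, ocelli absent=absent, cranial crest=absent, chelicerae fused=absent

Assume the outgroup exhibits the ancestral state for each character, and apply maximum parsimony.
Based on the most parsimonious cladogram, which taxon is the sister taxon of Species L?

Species R

Character polarity is set by the outgroup: the derived state is whichever differs from the outgroup's state, so for dorsal spines, ocelli absent the derived state is 'absent', and for the remaining characters it is 'present'.
All ingroup taxa share the derived state 'present' for serrated mandibles; it defines the ingroup but does not resolve relationships within it.
dorsal spines (derived state 'absent') is shared by Species L and Species R — a synapomorphy uniting that clade.
ocelli absent (derived state 'absent') is shared by Species L, Species P, Species R, and Species U — a synapomorphy uniting that clade.
cranial crest: derived state 'present' in Species F and Species K only — synapomorphy for {Species F, Species K}.
chelicerae fused (derived state 'present') is shared by Species L, Species R, and Species U — a synapomorphy uniting that clade.
Most parsimonious ingroup topology: ((((Species L,Species R),Species U),Species P),(Species K,Species F)).
Species L and Species R form a cherry on this tree, so they are sister taxa.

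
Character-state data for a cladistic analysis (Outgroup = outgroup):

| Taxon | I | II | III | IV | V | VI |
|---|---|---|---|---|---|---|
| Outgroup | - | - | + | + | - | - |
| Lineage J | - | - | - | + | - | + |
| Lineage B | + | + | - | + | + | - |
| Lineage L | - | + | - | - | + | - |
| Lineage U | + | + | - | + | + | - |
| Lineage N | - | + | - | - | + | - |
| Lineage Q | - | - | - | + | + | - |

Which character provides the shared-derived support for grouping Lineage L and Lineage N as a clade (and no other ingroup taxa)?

Character polarity is set by the outgroup: the derived state is whichever differs from the outgroup's state, so for III, IV the derived state is '-', and for the remaining characters it is '+'.
Only Lineage B and Lineage U show the derived state '+' for I, supporting them as a clade.
Only Lineage B, Lineage L, Lineage N, and Lineage U show the derived state '+' for II, supporting them as a clade.
III (derived state '-') is shared by all ingroup taxa — unites the whole ingroup.
IV: derived state '-' in Lineage L and Lineage N only — synapomorphy for {Lineage L, Lineage N}.
V: derived state '+' in Lineage B, Lineage L, Lineage N, Lineage Q, and Lineage U only — synapomorphy for {Lineage B, Lineage L, Lineage N, Lineage Q, Lineage U}.
VI (derived state '+') is unique to Lineage J (autapomorphy; uninformative for grouping).
Most parsimonious ingroup topology: (Lineage J,(((Lineage B,Lineage U),(Lineage L,Lineage N)),Lineage Q)).
The clade {Lineage L, Lineage N} is supported by IV: its derived state '-' occurs in exactly those taxa and in no other taxon (including the outgroup).

IV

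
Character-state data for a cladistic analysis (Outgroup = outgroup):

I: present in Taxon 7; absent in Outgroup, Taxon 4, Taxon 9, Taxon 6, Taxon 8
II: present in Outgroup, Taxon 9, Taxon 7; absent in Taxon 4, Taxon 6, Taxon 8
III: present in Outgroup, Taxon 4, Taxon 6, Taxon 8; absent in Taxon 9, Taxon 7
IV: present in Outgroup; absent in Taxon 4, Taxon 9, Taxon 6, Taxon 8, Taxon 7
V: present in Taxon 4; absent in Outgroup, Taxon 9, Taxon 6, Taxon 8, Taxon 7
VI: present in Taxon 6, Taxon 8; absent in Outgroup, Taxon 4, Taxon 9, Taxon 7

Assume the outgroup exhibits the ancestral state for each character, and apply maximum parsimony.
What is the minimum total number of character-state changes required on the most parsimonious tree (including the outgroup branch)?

6

Character polarity is set by the outgroup: the derived state is whichever differs from the outgroup's state, so for II, III, IV the derived state is 'absent', and for the remaining characters it is 'present'.
I (derived state 'present') is unique to Taxon 7 (autapomorphy; uninformative for grouping).
II: derived state 'absent' in Taxon 4, Taxon 6, and Taxon 8 only — synapomorphy for {Taxon 4, Taxon 6, Taxon 8}.
III (derived state 'absent') is shared by Taxon 7 and Taxon 9 — a synapomorphy uniting that clade.
IV (derived state 'absent') is shared by all ingroup taxa — unites the whole ingroup.
V: derived state 'present' in Taxon 4 only — an autapomorphy, so it tells us nothing about relationships among taxa.
Only Taxon 6 and Taxon 8 show the derived state 'present' for VI, supporting them as a clade.
Most parsimonious ingroup topology: ((Taxon 4,(Taxon 6,Taxon 8)),(Taxon 9,Taxon 7)).
Changes per character on this tree: I: 1; II: 1; III: 1; IV: 1; V: 1; VI: 1.
Total = 6.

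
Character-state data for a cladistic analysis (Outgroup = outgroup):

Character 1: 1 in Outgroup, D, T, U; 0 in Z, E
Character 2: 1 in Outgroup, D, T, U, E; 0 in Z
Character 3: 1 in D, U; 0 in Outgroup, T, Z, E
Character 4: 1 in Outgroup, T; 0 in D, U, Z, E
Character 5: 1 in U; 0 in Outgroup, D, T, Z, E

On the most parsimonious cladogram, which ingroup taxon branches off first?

Character polarity is set by the outgroup: the derived state is whichever differs from the outgroup's state, so for Character 1, Character 2, Character 4 the derived state is '0', and for the remaining characters it is '1'.
Character 1: derived state '0' in E and Z only — synapomorphy for {E, Z}.
Character 2: derived state '0' in Z only — an autapomorphy, so it tells us nothing about relationships among taxa.
Character 3: derived state '1' in D and U only — synapomorphy for {D, U}.
Only D, E, U, and Z show the derived state '0' for Character 4, supporting them as a clade.
Character 5: derived state '1' in U only — an autapomorphy, so it tells us nothing about relationships among taxa.
Most parsimonious ingroup topology: (((D,U),(Z,E)),T).
T is sister to the clade containing all other ingroup taxa, so it is the earliest-diverging (most basal) ingroup lineage.

T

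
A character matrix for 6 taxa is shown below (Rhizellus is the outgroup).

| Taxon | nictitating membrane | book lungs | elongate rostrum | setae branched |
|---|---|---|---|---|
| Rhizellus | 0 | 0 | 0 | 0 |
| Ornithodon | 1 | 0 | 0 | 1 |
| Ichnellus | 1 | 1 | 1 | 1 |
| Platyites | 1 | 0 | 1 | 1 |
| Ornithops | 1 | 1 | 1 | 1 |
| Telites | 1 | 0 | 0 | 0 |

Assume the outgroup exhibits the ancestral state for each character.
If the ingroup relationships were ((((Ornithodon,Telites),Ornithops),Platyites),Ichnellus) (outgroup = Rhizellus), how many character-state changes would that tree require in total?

Map each character onto ((((Ornithodon,Telites),Ornithops),Platyites),Ichnellus) (rooted by Rhizellus) and count the minimum state changes it requires (Fitch parsimony):
nictitating membrane: 1; book lungs: 2; elongate rostrum: 2; setae branched: 2.
Total tree length = 7.

7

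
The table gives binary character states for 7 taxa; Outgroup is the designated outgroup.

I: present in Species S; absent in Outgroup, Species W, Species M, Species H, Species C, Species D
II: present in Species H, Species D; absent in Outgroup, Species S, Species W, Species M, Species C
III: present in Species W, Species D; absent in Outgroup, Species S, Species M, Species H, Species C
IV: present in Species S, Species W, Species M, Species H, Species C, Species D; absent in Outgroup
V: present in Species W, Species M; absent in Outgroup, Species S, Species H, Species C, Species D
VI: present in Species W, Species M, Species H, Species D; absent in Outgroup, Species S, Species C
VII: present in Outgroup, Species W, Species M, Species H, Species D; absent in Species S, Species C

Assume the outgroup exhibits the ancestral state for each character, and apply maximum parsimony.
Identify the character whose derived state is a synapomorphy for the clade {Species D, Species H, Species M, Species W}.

Character polarity is set by the outgroup: the derived state is whichever differs from the outgroup's state, so for VII the derived state is 'absent', and for the remaining characters it is 'present'.
I: derived state 'present' in Species S only — an autapomorphy, so it tells us nothing about relationships among taxa.
Only Species D and Species H show the derived state 'present' for II, supporting them as a clade.
III groups Species D and Species W, which is incompatible with the clades supported by the remaining characters; treating it as convergent (homoplasy) costs fewer steps than any alternative tree.
All ingroup taxa share the derived state 'present' for IV; it defines the ingroup but does not resolve relationships within it.
V: derived state 'present' in Species M and Species W only — synapomorphy for {Species M, Species W}.
VI (derived state 'present') is shared by Species D, Species H, Species M, and Species W — a synapomorphy uniting that clade.
Only Species C and Species S show the derived state 'absent' for VII, supporting them as a clade.
Most parsimonious ingroup topology: ((Species S,Species C),((Species W,Species M),(Species H,Species D))).
The clade {Species D, Species H, Species M, Species W} is supported by VI: its derived state 'present' occurs in exactly those taxa and in no other taxon (including the outgroup).

VI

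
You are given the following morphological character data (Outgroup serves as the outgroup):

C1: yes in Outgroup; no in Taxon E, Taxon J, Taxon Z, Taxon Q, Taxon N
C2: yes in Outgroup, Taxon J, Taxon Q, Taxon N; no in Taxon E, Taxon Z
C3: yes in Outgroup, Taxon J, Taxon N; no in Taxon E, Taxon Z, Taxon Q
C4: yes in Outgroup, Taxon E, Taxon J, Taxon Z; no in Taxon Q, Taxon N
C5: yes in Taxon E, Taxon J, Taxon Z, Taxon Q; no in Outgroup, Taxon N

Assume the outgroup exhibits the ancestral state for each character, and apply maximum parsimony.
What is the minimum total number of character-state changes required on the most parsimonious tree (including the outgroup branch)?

Character polarity is set by the outgroup: the derived state is whichever differs from the outgroup's state, so for C1, C2, C3, C4 the derived state is 'no', and for the remaining characters it is 'yes'.
All ingroup taxa share the derived state 'no' for C1; it defines the ingroup but does not resolve relationships within it.
C2 (derived state 'no') is shared by Taxon E and Taxon Z — a synapomorphy uniting that clade.
C3 (derived state 'no') is shared by Taxon E, Taxon Q, and Taxon Z — a synapomorphy uniting that clade.
C4 groups Taxon N and Taxon Q, which is incompatible with the clades supported by the remaining characters; treating it as convergent (homoplasy) costs fewer steps than any alternative tree.
C5: derived state 'yes' in Taxon E, Taxon J, Taxon Q, and Taxon Z only — synapomorphy for {Taxon E, Taxon J, Taxon Q, Taxon Z}.
Most parsimonious ingroup topology: ((((Taxon E,Taxon Z),Taxon Q),Taxon J),Taxon N).
Changes per character on this tree: C1: 1; C2: 1; C3: 1; C4: 2; C5: 1.
Total = 6.

6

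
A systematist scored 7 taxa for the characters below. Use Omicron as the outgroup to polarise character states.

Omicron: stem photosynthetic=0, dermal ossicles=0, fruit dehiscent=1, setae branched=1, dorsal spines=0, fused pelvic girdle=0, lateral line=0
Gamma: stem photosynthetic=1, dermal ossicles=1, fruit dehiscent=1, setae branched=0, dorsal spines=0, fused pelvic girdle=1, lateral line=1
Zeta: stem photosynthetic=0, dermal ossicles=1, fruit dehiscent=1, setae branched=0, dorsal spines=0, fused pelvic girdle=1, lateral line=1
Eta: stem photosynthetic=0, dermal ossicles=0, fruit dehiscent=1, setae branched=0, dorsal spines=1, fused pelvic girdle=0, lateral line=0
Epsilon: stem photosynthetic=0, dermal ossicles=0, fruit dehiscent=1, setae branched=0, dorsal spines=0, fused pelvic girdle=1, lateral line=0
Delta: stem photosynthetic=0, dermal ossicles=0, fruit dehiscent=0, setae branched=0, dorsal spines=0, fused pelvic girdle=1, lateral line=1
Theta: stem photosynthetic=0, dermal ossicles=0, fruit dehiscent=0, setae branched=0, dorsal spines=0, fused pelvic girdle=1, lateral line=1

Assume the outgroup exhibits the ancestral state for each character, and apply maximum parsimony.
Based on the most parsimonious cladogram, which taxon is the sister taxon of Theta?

Character polarity is set by the outgroup: the derived state is whichever differs from the outgroup's state, so for fruit dehiscent, setae branched the derived state is '0', and for the remaining characters it is '1'.
stem photosynthetic: derived state '1' in Gamma only — an autapomorphy, so it tells us nothing about relationships among taxa.
dermal ossicles (derived state '1') is shared by Gamma and Zeta — a synapomorphy uniting that clade.
Only Delta and Theta show the derived state '0' for fruit dehiscent, supporting them as a clade.
setae branched (derived state '0') is shared by all ingroup taxa — unites the whole ingroup.
dorsal spines: derived state '1' in Eta only — an autapomorphy, so it tells us nothing about relationships among taxa.
fused pelvic girdle: derived state '1' in Delta, Epsilon, Gamma, Theta, and Zeta only — synapomorphy for {Delta, Epsilon, Gamma, Theta, Zeta}.
lateral line (derived state '1') is shared by Delta, Gamma, Theta, and Zeta — a synapomorphy uniting that clade.
Most parsimonious ingroup topology: ((((Gamma,Zeta),(Delta,Theta)),Epsilon),Eta).
Theta and Delta form a cherry on this tree, so they are sister taxa.

Delta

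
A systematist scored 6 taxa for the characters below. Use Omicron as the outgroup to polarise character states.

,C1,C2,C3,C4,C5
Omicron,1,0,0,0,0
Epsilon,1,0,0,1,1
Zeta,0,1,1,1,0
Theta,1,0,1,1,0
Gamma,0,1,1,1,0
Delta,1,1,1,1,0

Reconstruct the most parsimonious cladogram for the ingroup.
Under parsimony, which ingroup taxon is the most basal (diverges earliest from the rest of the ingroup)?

Epsilon

Character polarity is set by the outgroup: the derived state is whichever differs from the outgroup's state, so for C1 the derived state is '0', and for the remaining characters it is '1'.
C1 (derived state '0') is shared by Gamma and Zeta — a synapomorphy uniting that clade.
C2: derived state '1' in Delta, Gamma, and Zeta only — synapomorphy for {Delta, Gamma, Zeta}.
C3 (derived state '1') is shared by Delta, Gamma, Theta, and Zeta — a synapomorphy uniting that clade.
All ingroup taxa share the derived state '1' for C4; it defines the ingroup but does not resolve relationships within it.
C5 (derived state '1') is unique to Epsilon (autapomorphy; uninformative for grouping).
Most parsimonious ingroup topology: (Epsilon,(((Zeta,Gamma),Delta),Theta)).
Epsilon is sister to the clade containing all other ingroup taxa, so it is the earliest-diverging (most basal) ingroup lineage.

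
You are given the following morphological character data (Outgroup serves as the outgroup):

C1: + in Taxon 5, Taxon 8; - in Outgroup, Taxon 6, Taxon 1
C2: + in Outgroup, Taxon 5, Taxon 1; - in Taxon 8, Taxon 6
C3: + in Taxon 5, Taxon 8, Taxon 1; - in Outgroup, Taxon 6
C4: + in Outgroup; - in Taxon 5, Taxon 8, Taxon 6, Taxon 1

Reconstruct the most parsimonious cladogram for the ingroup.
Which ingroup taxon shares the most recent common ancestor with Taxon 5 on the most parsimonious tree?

Taxon 8

Character polarity is set by the outgroup: the derived state is whichever differs from the outgroup's state, so for C2, C4 the derived state is '-', and for the remaining characters it is '+'.
Only Taxon 5 and Taxon 8 show the derived state '+' for C1, supporting them as a clade.
C2 (state '-') occurs in Taxon 6 and Taxon 8 but conflicts with the nesting implied by the other characters — most parsimoniously interpreted as homoplasy.
Only Taxon 1, Taxon 5, and Taxon 8 show the derived state '+' for C3, supporting them as a clade.
All ingroup taxa share the derived state '-' for C4; it defines the ingroup but does not resolve relationships within it.
Most parsimonious ingroup topology: (((Taxon 5,Taxon 8),Taxon 1),Taxon 6).
Taxon 5 and Taxon 8 form a cherry on this tree, so they are sister taxa.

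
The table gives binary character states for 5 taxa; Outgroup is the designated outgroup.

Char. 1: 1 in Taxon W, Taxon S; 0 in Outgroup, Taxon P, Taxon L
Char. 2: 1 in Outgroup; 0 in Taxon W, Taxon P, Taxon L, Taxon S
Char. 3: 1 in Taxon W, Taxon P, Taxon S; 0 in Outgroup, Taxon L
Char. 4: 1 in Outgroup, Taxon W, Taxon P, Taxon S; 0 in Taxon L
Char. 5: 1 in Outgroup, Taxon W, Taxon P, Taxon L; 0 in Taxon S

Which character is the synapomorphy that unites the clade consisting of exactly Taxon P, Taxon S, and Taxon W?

Character polarity is set by the outgroup: the derived state is whichever differs from the outgroup's state, so for Char. 2, Char. 4, Char. 5 the derived state is '0', and for the remaining characters it is '1'.
Only Taxon S and Taxon W show the derived state '1' for Char. 1, supporting them as a clade.
All ingroup taxa share the derived state '0' for Char. 2; it defines the ingroup but does not resolve relationships within it.
Char. 3 (derived state '1') is shared by Taxon P, Taxon S, and Taxon W — a synapomorphy uniting that clade.
Char. 4: derived state '0' in Taxon L only — an autapomorphy, so it tells us nothing about relationships among taxa.
Char. 5: derived state '0' in Taxon S only — an autapomorphy, so it tells us nothing about relationships among taxa.
Most parsimonious ingroup topology: (((Taxon W,Taxon S),Taxon P),Taxon L).
The clade {Taxon P, Taxon S, Taxon W} is supported by Char. 3: its derived state '1' occurs in exactly those taxa and in no other taxon (including the outgroup).

Char. 3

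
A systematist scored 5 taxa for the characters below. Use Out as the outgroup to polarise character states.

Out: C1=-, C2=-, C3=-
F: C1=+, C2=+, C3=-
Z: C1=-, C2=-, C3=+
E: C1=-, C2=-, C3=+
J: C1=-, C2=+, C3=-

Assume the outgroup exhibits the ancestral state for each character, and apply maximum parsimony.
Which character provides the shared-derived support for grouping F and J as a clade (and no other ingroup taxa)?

C2

The outgroup has state '-' for every character, so '+' is the derived state throughout.
C1: derived state '+' in F only — an autapomorphy, so it tells us nothing about relationships among taxa.
C2 (derived state '+') is shared by F and J — a synapomorphy uniting that clade.
C3 (derived state '+') is shared by E and Z — a synapomorphy uniting that clade.
Most parsimonious ingroup topology: ((F,J),(Z,E)).
The clade {F, J} is supported by C2: its derived state '+' occurs in exactly those taxa and in no other taxon (including the outgroup).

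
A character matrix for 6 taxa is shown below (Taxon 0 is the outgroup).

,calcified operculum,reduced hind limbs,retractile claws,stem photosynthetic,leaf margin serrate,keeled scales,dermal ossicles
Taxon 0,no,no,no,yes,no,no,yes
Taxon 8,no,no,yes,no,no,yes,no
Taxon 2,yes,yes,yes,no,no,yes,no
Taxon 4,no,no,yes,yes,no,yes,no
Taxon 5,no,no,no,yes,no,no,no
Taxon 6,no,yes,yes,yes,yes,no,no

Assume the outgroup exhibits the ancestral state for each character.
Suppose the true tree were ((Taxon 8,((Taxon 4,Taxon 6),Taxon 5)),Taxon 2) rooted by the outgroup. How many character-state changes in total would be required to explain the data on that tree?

Map each character onto ((Taxon 8,((Taxon 4,Taxon 6),Taxon 5)),Taxon 2) (rooted by Taxon 0) and count the minimum state changes it requires (Fitch parsimony):
calcified operculum: 1; reduced hind limbs: 2; retractile claws: 2; stem photosynthetic: 2; leaf margin serrate: 1; keeled scales: 3; dermal ossicles: 1.
Total tree length = 12.

12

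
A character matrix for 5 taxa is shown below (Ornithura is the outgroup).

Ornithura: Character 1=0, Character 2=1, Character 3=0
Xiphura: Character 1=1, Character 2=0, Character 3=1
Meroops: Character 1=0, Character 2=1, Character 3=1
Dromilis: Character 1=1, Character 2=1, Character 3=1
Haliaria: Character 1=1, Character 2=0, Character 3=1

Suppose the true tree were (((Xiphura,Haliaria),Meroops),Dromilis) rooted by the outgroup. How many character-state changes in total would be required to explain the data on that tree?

Map each character onto (((Xiphura,Haliaria),Meroops),Dromilis) (rooted by Ornithura) and count the minimum state changes it requires (Fitch parsimony):
Character 1: 2; Character 2: 1; Character 3: 1.
Total tree length = 4.

4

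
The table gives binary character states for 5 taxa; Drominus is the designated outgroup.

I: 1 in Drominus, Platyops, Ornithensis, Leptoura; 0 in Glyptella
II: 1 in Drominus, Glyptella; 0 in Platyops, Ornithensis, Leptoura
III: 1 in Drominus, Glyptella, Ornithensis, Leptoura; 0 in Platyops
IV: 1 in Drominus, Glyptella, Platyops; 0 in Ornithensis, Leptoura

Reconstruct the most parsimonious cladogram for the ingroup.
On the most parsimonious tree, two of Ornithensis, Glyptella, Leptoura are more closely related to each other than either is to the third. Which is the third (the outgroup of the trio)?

Glyptella

The outgroup has state '1' for every character, so '0' is the derived state throughout.
I (derived state '0') is unique to Glyptella (autapomorphy; uninformative for grouping).
II: derived state '0' in Leptoura, Ornithensis, and Platyops only — synapomorphy for {Leptoura, Ornithensis, Platyops}.
III (derived state '0') is unique to Platyops (autapomorphy; uninformative for grouping).
IV: derived state '0' in Leptoura and Ornithensis only — synapomorphy for {Leptoura, Ornithensis}.
Most parsimonious ingroup topology: (Glyptella,(Platyops,(Ornithensis,Leptoura))).
Ornithensis and Leptoura share a more recent common ancestor with each other than either does with Glyptella, so Glyptella is the least closely related of the three.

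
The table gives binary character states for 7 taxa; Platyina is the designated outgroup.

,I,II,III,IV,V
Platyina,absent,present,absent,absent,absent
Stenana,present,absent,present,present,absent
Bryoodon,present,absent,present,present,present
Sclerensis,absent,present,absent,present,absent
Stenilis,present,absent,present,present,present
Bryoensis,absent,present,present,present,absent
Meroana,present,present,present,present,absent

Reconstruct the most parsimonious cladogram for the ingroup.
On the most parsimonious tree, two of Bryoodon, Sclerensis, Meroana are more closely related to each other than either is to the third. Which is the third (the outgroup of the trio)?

Character polarity is set by the outgroup: the derived state is whichever differs from the outgroup's state, so for II the derived state is 'absent', and for the remaining characters it is 'present'.
Only Bryoodon, Meroana, Stenana, and Stenilis show the derived state 'present' for I, supporting them as a clade.
II: derived state 'absent' in Bryoodon, Stenana, and Stenilis only — synapomorphy for {Bryoodon, Stenana, Stenilis}.
III (derived state 'present') is shared by Bryoensis, Bryoodon, Meroana, Stenana, and Stenilis — a synapomorphy uniting that clade.
All ingroup taxa share the derived state 'present' for IV; it defines the ingroup but does not resolve relationships within it.
V (derived state 'present') is shared by Bryoodon and Stenilis — a synapomorphy uniting that clade.
Most parsimonious ingroup topology: ((((Stenana,(Bryoodon,Stenilis)),Meroana),Bryoensis),Sclerensis).
Bryoodon and Meroana share a more recent common ancestor with each other than either does with Sclerensis, so Sclerensis is the least closely related of the three.

Sclerensis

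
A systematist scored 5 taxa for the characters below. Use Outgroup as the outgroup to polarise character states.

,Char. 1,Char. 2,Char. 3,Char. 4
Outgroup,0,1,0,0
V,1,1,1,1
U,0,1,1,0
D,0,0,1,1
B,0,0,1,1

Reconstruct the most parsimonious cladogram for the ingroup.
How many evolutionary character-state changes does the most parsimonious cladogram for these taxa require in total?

4

Character polarity is set by the outgroup: the derived state is whichever differs from the outgroup's state, so for Char. 2 the derived state is '0', and for the remaining characters it is '1'.
Char. 1: derived state '1' in V only — an autapomorphy, so it tells us nothing about relationships among taxa.
Char. 2 (derived state '0') is shared by B and D — a synapomorphy uniting that clade.
Char. 3 (derived state '1') is shared by all ingroup taxa — unites the whole ingroup.
Char. 4: derived state '1' in B, D, and V only — synapomorphy for {B, D, V}.
Most parsimonious ingroup topology: ((V,(D,B)),U).
Changes per character on this tree: Char. 1: 1; Char. 2: 1; Char. 3: 1; Char. 4: 1.
Total = 4.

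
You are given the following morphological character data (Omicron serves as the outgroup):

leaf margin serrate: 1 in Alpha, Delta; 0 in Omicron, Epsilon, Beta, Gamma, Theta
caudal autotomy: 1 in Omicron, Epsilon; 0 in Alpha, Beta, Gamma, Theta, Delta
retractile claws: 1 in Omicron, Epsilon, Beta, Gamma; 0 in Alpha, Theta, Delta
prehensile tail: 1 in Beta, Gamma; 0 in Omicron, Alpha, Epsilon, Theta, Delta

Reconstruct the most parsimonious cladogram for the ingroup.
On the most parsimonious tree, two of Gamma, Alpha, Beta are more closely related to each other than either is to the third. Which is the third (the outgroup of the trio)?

Character polarity is set by the outgroup: the derived state is whichever differs from the outgroup's state, so for caudal autotomy, retractile claws the derived state is '0', and for the remaining characters it is '1'.
Only Alpha and Delta show the derived state '1' for leaf margin serrate, supporting them as a clade.
caudal autotomy (derived state '0') is shared by Alpha, Beta, Delta, Gamma, and Theta — a synapomorphy uniting that clade.
retractile claws: derived state '0' in Alpha, Delta, and Theta only — synapomorphy for {Alpha, Delta, Theta}.
prehensile tail (derived state '1') is shared by Beta and Gamma — a synapomorphy uniting that clade.
Most parsimonious ingroup topology: ((((Alpha,Delta),Theta),(Beta,Gamma)),Epsilon).
Beta and Gamma share a more recent common ancestor with each other than either does with Alpha, so Alpha is the least closely related of the three.

Alpha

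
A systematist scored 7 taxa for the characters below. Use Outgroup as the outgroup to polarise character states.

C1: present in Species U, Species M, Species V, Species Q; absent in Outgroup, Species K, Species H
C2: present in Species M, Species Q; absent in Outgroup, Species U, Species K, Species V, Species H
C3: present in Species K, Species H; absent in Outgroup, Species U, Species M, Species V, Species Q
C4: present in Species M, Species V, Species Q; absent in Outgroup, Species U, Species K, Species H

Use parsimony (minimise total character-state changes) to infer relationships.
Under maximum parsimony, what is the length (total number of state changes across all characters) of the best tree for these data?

4

The outgroup has state 'absent' for every character, so 'present' is the derived state throughout.
C1 (derived state 'present') is shared by Species M, Species Q, Species U, and Species V — a synapomorphy uniting that clade.
C2 (derived state 'present') is shared by Species M and Species Q — a synapomorphy uniting that clade.
Only Species H and Species K show the derived state 'present' for C3, supporting them as a clade.
C4: derived state 'present' in Species M, Species Q, and Species V only — synapomorphy for {Species M, Species Q, Species V}.
Most parsimonious ingroup topology: ((Species U,((Species M,Species Q),Species V)),(Species K,Species H)).
Changes per character on this tree: C1: 1; C2: 1; C3: 1; C4: 1.
Total = 4.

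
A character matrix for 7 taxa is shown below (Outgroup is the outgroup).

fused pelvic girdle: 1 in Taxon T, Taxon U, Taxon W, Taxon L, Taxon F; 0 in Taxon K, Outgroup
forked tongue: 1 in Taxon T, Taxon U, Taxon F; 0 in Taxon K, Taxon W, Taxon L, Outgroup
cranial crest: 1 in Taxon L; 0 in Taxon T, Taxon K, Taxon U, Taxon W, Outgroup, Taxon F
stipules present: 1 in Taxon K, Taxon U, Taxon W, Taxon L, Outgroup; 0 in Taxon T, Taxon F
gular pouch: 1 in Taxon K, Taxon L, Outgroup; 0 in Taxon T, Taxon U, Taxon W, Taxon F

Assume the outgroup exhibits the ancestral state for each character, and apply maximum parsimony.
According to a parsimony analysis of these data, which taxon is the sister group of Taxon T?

Character polarity is set by the outgroup: the derived state is whichever differs from the outgroup's state, so for stipules present, gular pouch the derived state is '0', and for the remaining characters it is '1'.
fused pelvic girdle (derived state '1') is shared by Taxon F, Taxon L, Taxon T, Taxon U, and Taxon W — a synapomorphy uniting that clade.
Only Taxon F, Taxon T, and Taxon U show the derived state '1' for forked tongue, supporting them as a clade.
cranial crest (derived state '1') is unique to Taxon L (autapomorphy; uninformative for grouping).
Only Taxon F and Taxon T show the derived state '0' for stipules present, supporting them as a clade.
Only Taxon F, Taxon T, Taxon U, and Taxon W show the derived state '0' for gular pouch, supporting them as a clade.
Most parsimonious ingroup topology: ((((Taxon U,(Taxon F,Taxon T)),Taxon W),Taxon L),Taxon K).
Taxon T and Taxon F form a cherry on this tree, so they are sister taxa.

Taxon F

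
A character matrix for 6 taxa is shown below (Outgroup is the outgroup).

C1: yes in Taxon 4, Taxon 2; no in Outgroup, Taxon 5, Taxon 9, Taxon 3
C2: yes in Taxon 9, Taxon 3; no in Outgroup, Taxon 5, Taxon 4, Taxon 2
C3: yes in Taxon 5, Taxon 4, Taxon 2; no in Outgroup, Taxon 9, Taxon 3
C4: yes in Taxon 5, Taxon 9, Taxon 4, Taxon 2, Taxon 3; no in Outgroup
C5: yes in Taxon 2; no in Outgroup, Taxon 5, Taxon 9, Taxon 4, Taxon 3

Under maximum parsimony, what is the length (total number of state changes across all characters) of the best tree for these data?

The outgroup has state 'no' for every character, so 'yes' is the derived state throughout.
C1 (derived state 'yes') is shared by Taxon 2 and Taxon 4 — a synapomorphy uniting that clade.
C2 (derived state 'yes') is shared by Taxon 3 and Taxon 9 — a synapomorphy uniting that clade.
Only Taxon 2, Taxon 4, and Taxon 5 show the derived state 'yes' for C3, supporting them as a clade.
C4 (derived state 'yes') is shared by all ingroup taxa — unites the whole ingroup.
C5 (derived state 'yes') is unique to Taxon 2 (autapomorphy; uninformative for grouping).
Most parsimonious ingroup topology: ((Taxon 5,(Taxon 4,Taxon 2)),(Taxon 9,Taxon 3)).
Changes per character on this tree: C1: 1; C2: 1; C3: 1; C4: 1; C5: 1.
Total = 5.

5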